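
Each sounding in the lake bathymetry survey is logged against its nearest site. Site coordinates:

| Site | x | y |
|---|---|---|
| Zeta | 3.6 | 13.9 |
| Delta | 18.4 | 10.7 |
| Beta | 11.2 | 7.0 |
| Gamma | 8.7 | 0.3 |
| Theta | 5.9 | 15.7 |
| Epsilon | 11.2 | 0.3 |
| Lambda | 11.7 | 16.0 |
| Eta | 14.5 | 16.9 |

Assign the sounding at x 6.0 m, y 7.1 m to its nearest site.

Beta

Squared distances to each site:
Zeta: 52.000; Delta: 166.720; Beta: 27.050; Gamma: 53.530; Theta: 73.970; Epsilon: 73.280; Lambda: 111.700; Eta: 168.290.
Minimum at Beta.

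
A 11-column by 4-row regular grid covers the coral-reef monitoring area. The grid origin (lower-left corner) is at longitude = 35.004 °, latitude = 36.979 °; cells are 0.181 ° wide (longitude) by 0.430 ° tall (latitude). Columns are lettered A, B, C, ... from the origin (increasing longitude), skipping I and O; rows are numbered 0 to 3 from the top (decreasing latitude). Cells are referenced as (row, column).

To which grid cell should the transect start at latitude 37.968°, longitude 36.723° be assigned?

(1, K)

Column index: ⌊(36.723 − 35.004) / 0.181⌋ = ⌊9.497⌋ = 9 → column K
Row offset from origin: ⌊(37.968 − 36.979) / 0.430⌋ = ⌊2.300⌋ = 2 → row 1 (counted from top)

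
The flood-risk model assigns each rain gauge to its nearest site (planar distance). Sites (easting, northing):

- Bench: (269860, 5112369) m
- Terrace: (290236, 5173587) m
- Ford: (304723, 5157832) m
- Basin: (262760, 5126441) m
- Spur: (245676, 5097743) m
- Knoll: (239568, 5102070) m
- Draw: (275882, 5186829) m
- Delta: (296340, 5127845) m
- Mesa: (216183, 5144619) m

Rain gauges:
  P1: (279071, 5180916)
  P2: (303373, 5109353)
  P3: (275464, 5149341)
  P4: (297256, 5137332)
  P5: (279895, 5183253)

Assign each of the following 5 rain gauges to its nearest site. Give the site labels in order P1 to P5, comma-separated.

Draw, Delta, Basin, Delta, Draw

P1 → Draw (d²=45133290.00)
P2 → Delta (d²=391417153.00)
P3 → Basin (d²=685801616.00)
P4 → Delta (d²=90842225.00)
P5 → Draw (d²=28891945.00)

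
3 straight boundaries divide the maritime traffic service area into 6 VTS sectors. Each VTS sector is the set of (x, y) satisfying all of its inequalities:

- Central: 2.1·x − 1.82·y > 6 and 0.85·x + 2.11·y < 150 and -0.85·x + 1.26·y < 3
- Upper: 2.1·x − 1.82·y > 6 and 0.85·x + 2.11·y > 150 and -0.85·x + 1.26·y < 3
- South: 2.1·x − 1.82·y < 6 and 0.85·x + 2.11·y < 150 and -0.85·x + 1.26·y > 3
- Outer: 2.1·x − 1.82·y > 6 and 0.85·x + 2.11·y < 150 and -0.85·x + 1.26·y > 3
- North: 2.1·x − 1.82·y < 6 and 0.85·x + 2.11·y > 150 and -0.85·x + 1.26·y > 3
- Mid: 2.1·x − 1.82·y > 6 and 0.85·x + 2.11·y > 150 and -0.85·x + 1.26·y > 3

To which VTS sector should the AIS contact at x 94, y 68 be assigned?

Mid

2.1·94 − 1.82·68 = 73.640, which is > 6
0.85·94 + 2.11·68 = 223.380, which is > 150
-0.85·94 + 1.26·68 = 5.780, which is > 3
This sign pattern matches Mid.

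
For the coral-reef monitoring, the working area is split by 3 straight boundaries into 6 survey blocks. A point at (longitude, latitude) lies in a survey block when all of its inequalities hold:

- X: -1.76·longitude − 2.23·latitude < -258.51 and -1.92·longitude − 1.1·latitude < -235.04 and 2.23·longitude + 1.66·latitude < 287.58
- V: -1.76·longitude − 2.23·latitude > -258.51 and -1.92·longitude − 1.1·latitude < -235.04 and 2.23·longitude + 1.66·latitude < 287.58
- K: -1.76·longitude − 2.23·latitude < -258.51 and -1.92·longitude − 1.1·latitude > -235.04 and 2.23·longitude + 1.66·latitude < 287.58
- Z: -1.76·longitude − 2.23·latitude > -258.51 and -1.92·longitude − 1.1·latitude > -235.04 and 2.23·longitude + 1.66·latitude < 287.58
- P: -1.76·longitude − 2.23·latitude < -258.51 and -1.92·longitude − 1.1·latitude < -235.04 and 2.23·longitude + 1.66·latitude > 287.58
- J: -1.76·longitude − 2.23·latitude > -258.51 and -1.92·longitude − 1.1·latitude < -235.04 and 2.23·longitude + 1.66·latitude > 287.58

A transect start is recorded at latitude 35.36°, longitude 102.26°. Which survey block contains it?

-1.76·102.26 − 2.23·35.36 = -258.830, which is < -258.51
-1.92·102.26 − 1.1·35.36 = -235.235, which is < -235.04
2.23·102.26 + 1.66·35.36 = 286.737, which is < 287.58
This sign pattern matches X.

X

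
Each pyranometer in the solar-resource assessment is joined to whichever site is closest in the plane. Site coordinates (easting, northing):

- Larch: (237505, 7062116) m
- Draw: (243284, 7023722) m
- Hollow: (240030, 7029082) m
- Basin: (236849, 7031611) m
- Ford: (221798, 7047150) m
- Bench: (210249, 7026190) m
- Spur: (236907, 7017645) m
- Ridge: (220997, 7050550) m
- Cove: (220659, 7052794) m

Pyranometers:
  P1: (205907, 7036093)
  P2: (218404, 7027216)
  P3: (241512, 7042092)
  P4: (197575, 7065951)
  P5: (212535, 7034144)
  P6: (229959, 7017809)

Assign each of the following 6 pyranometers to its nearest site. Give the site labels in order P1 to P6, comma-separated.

P1 → Bench (d²=116922373.00)
P2 → Bench (d²=67556701.00)
P3 → Basin (d²=131594930.00)
P4 → Cove (d²=705977705.00)
P5 → Bench (d²=68491912.00)
P6 → Spur (d²=48301600.00)

Bench, Bench, Basin, Cove, Bench, Spur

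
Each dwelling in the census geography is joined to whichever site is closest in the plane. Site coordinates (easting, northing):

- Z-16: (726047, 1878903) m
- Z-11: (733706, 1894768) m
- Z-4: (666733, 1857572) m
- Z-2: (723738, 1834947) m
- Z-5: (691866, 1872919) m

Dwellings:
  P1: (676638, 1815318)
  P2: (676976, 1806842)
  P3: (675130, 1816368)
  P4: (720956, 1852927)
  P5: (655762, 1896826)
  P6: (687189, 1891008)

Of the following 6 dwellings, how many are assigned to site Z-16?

0

P1 → Z-4
P2 → Z-4
P3 → Z-4
P4 → Z-2
P5 → Z-4
P6 → Z-5
0 of the 6 go to Z-16.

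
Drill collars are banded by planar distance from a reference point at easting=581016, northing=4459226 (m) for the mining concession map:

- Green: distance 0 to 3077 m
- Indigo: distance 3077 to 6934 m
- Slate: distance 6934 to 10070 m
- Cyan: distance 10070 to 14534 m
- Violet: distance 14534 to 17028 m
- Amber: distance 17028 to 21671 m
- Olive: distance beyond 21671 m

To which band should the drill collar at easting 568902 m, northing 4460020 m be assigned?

Cyan

Distance = √((568902−581016)² + (4460020−4459226)²) = √(146748996.000 + 630436.000) = 12139.993 m.
10070 ≤ 12139.993 < 14534 → Cyan.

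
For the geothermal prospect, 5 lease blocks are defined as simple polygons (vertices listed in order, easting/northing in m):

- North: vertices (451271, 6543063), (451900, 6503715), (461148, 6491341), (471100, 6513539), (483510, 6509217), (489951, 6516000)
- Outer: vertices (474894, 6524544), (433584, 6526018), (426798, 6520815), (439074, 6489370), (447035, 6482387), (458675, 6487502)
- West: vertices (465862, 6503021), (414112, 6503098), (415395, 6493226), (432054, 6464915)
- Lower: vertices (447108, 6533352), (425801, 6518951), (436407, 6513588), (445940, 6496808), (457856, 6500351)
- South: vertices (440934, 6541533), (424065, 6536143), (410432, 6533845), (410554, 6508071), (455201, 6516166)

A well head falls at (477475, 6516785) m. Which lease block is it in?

North

Cast a ray rightward from (477475, 6516785). For each polygon, the edges (by vertex number in listed order) whose endpoints lie on opposite sides of northing = 6516785, where each meets that height, and whether that is right or left of the point:
North: 1–2 at easting≈451691.1 (left), 6–1 at easting≈488829.0 (right) → 1 crossing.
Outer: 3–4 at easting≈428371.3 (left), 6–1 at easting≈471496.7 (left) → 0 crossings.
West: no edge straddles that height → 0 crossings.
Lower: 2–3 at easting≈430084.5 (left), 5–1 at easting≈452503.7 (left) → 0 crossings.
South: 3–4 at easting≈410512.8 (left), 5–1 at easting≈454852.9 (left) → 0 crossings.
Only North has an odd count, so the point is inside North.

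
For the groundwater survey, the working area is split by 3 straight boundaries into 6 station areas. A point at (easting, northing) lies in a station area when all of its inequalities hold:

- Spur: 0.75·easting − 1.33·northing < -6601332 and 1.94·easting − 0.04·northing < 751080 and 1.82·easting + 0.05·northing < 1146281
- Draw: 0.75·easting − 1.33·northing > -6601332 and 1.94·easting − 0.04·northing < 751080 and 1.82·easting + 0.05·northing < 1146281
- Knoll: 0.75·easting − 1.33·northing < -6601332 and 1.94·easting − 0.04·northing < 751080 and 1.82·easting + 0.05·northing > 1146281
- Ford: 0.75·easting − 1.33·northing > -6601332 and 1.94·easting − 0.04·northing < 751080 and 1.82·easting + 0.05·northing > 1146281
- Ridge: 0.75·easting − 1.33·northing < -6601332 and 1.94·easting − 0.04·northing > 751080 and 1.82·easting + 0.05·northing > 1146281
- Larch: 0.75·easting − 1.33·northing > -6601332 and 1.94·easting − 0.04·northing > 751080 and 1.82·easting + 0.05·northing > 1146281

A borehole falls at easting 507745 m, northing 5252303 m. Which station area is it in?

0.75·507745 − 1.33·5252303 = -6604754.240, which is < -6601332
1.94·507745 − 0.04·5252303 = 774933.180, which is > 751080
1.82·507745 + 0.05·5252303 = 1186711.050, which is > 1146281
This sign pattern matches Ridge.

Ridge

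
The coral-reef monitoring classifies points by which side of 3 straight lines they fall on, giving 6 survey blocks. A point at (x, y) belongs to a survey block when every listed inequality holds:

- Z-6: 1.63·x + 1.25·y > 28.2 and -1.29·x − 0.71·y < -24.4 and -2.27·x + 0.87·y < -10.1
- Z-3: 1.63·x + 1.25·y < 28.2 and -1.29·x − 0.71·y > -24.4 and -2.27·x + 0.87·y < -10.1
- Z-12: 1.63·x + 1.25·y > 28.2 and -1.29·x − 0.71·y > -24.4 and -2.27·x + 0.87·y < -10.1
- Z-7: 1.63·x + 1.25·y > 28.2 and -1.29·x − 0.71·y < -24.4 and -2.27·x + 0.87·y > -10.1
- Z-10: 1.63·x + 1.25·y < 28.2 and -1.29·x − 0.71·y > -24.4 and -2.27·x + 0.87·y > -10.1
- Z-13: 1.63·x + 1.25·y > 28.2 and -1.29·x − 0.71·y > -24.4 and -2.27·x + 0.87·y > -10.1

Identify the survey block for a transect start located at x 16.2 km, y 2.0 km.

Z-12

1.63·16.2 + 1.25·2.0 = 28.906, which is > 28.2
-1.29·16.2 − 0.71·2.0 = -22.318, which is > -24.4
-2.27·16.2 + 0.87·2.0 = -35.034, which is < -10.1
This sign pattern matches Z-12.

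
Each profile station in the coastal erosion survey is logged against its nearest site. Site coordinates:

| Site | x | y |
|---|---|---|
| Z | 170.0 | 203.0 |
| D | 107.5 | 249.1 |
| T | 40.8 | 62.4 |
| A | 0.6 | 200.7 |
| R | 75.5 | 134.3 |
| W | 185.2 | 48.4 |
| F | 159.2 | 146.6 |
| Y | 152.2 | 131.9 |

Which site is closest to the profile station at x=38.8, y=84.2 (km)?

Squared distances to each site:
Z: 31326.880; D: 31911.700; T: 479.240; A: 15031.490; R: 3856.900; W: 22714.600; F: 18389.920; Y: 15134.850.
Minimum at T.

T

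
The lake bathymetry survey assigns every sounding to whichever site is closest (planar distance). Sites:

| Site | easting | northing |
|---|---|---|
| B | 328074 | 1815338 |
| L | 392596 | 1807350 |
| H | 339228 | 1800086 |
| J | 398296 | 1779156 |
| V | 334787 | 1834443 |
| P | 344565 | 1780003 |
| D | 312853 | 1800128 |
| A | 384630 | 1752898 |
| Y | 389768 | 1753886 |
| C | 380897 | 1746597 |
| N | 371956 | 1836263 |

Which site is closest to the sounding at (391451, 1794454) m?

Squared distances to each site:
B: 4452785585.000; L: 167617841.000; H: 2758961153.000; J: 280882829.000; V: 4809929017.000; P: 2407128397.000; D: 6209839880.000; A: 1773427177.000; Y: 1648595113.000; C: 2401679365.000; N: 2128047506.000.
Minimum at L.

L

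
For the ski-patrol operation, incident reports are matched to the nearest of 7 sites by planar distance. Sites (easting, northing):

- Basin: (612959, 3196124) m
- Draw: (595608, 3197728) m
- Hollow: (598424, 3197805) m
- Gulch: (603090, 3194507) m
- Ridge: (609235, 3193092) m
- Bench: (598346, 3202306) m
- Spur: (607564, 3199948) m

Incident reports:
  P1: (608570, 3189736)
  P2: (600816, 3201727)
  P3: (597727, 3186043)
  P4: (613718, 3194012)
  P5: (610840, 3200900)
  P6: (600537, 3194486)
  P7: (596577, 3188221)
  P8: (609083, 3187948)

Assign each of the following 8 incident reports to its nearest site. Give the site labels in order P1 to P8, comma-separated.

Ridge, Bench, Gulch, Basin, Spur, Gulch, Gulch, Ridge

P1 → Ridge (d²=11704961.00)
P2 → Bench (d²=6436141.00)
P3 → Gulch (d²=100401065.00)
P4 → Basin (d²=5036625.00)
P5 → Spur (d²=11638480.00)
P6 → Gulch (d²=6518250.00)
P7 → Gulch (d²=81932965.00)
P8 → Ridge (d²=26483840.00)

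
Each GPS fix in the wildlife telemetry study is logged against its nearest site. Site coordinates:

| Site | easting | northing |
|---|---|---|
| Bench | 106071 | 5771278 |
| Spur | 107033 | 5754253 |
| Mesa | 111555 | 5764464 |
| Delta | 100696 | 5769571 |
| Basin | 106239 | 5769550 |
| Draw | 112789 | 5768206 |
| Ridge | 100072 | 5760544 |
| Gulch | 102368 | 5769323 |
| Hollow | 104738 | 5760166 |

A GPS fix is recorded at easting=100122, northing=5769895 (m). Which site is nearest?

Delta

Squared distances to each site:
Bench: 37303290.000; Spur: 292434085.000; Mesa: 160209250.000; Delta: 434452.000; Basin: 37536714.000; Draw: 163305610.000; Ridge: 87443701.000; Gulch: 5371700.000; Hollow: 115960897.000.
Minimum at Delta.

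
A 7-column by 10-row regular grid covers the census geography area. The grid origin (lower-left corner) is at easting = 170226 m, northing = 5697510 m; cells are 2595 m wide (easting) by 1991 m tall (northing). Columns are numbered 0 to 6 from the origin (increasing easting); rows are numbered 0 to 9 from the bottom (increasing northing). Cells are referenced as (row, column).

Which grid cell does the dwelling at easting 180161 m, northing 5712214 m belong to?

Column index: ⌊(180161 − 170226) / 2595⌋ = ⌊3.829⌋ = 3
Row offset from origin: ⌊(5712214 − 5697510) / 1991⌋ = ⌊7.385⌋ = 7 → row 7

(7, 3)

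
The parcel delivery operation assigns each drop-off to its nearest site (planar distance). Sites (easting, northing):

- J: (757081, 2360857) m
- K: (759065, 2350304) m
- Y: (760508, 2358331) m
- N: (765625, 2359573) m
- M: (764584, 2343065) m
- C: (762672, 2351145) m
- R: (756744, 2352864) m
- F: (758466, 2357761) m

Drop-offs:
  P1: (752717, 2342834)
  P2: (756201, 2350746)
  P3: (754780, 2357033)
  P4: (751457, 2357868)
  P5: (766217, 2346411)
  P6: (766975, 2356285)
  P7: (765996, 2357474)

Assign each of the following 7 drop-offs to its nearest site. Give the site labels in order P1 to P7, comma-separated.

K, R, F, J, M, N, N

P1 → K (d²=96098004.00)
P2 → R (d²=4780773.00)
P3 → F (d²=14116580.00)
P4 → J (d²=40563497.00)
P5 → M (d²=13862405.00)
P6 → N (d²=12633444.00)
P7 → N (d²=4543442.00)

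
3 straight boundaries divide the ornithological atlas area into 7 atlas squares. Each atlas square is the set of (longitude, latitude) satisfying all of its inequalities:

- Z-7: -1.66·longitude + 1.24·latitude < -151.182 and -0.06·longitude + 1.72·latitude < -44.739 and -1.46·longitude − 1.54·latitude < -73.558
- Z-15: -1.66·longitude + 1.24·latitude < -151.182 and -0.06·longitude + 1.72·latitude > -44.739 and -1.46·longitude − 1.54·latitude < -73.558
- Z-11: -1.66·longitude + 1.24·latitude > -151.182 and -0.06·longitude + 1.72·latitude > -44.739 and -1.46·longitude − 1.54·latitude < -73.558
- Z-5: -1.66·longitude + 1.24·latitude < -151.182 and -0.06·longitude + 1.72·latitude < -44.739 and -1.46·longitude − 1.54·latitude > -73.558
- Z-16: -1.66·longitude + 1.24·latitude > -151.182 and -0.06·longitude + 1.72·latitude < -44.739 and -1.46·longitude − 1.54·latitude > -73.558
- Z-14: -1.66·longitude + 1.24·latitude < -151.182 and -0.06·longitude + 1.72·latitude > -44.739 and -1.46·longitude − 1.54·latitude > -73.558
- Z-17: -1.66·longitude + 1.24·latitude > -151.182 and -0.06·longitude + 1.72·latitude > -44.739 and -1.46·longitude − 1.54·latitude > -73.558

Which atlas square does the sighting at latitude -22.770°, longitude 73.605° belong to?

-1.66·73.605 + 1.24·-22.770 = -150.419, which is > -151.182
-0.06·73.605 + 1.72·-22.770 = -43.581, which is > -44.739
-1.46·73.605 − 1.54·-22.770 = -72.398, which is > -73.558
This sign pattern matches Z-17.

Z-17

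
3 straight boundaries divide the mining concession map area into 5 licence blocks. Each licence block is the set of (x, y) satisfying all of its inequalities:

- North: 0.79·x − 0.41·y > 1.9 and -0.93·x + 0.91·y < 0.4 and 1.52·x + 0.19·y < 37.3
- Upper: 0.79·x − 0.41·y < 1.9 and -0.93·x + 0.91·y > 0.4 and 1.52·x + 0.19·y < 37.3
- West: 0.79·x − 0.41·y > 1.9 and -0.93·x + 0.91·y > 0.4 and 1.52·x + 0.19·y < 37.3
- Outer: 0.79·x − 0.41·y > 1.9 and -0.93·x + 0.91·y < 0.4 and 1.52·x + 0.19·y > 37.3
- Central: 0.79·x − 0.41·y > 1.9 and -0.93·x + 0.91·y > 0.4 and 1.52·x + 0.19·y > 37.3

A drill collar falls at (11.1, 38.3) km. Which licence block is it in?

0.79·11.1 − 0.41·38.3 = -6.934, which is < 1.9
-0.93·11.1 + 0.91·38.3 = 24.530, which is > 0.4
1.52·11.1 + 0.19·38.3 = 24.149, which is < 37.3
This sign pattern matches Upper.

Upper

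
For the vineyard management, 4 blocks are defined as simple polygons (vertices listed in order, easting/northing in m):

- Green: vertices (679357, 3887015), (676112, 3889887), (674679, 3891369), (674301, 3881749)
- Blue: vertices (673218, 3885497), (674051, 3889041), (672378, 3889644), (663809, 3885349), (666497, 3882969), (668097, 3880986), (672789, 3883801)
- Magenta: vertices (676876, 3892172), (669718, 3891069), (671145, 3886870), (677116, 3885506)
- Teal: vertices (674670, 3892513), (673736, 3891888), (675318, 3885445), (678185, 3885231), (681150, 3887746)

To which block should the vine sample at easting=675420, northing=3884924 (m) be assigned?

Green

Cast a ray rightward from (675420, 3884924). For each polygon, the edges (by vertex number in listed order) whose endpoints lie on opposite sides of northing = 3884924, where each meets that height, and whether that is right or left of the point:
Green: 3–4 at easting≈674425.8 (left), 4–1 at easting≈677349.4 (right) → 1 crossing.
Blue: 4–5 at easting≈664289.0 (left), 7–1 at easting≈673073.1 (left) → 0 crossings.
Magenta: no edge straddles that height → 0 crossings.
Teal: no edge straddles that height → 0 crossings.
Only Green has an odd count, so the point is inside Green.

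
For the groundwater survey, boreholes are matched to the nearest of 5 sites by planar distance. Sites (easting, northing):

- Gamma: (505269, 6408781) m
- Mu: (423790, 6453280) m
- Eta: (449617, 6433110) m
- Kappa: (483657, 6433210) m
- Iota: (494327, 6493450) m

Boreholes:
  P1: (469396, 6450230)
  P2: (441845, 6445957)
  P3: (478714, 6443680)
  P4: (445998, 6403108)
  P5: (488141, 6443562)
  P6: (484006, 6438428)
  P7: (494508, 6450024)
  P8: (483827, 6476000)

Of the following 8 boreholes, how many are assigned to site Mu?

0

P1 → Kappa
P2 → Eta
P3 → Kappa
P4 → Eta
P5 → Kappa
P6 → Kappa
P7 → Kappa
P8 → Iota
0 of the 8 go to Mu.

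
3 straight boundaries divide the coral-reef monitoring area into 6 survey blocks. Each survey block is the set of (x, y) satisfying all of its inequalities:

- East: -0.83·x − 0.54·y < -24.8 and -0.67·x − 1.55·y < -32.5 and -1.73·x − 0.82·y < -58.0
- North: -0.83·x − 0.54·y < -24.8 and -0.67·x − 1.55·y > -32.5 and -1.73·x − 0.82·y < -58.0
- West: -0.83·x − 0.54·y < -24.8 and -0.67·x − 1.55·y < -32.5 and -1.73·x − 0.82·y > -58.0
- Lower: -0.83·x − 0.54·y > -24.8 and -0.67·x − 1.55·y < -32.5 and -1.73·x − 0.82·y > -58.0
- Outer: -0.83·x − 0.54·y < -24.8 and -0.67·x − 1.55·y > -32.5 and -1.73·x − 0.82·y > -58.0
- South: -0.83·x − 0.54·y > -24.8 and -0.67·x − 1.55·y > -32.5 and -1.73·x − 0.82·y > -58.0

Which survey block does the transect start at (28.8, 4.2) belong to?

Outer

-0.83·28.8 − 0.54·4.2 = -26.172, which is < -24.8
-0.67·28.8 − 1.55·4.2 = -25.806, which is > -32.5
-1.73·28.8 − 0.82·4.2 = -53.268, which is > -58.0
This sign pattern matches Outer.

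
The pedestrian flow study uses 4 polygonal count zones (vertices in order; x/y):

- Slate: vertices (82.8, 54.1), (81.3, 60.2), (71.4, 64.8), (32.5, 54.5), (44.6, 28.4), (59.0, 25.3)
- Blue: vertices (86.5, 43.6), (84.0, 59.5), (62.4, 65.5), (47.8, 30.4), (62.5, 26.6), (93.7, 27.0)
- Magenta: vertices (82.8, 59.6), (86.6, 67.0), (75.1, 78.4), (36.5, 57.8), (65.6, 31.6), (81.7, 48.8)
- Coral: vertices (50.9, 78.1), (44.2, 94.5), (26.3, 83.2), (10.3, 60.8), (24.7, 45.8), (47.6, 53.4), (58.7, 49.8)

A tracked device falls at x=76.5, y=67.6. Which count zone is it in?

Magenta

Cast a ray rightward from (76.5, 67.6). For each polygon, the edges (by vertex number in listed order) whose endpoints lie on opposite sides of y = 67.6, where each meets that height, and whether that is right or left of the point:
Slate: no edge straddles that height → 0 crossings.
Blue: no edge straddles that height → 0 crossings.
Magenta: 2–3 at x≈85.99 (right), 3–4 at x≈54.86 (left) → 1 crossing.
Coral: 3–4 at x≈15.16 (left), 7–1 at x≈53.79 (left) → 0 crossings.
Only Magenta has an odd count, so the point is inside Magenta.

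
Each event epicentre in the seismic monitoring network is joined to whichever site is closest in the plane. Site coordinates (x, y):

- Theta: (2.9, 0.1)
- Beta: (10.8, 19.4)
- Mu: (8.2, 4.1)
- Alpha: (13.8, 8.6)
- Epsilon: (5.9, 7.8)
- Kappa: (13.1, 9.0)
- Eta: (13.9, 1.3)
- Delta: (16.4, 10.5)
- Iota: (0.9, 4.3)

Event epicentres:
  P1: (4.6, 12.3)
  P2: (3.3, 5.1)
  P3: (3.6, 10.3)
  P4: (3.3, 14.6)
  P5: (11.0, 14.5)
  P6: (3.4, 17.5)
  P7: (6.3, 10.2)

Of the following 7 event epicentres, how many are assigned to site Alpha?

0

P1 → Epsilon
P2 → Iota
P3 → Epsilon
P4 → Epsilon
P5 → Beta
P6 → Beta
P7 → Epsilon
0 of the 7 go to Alpha.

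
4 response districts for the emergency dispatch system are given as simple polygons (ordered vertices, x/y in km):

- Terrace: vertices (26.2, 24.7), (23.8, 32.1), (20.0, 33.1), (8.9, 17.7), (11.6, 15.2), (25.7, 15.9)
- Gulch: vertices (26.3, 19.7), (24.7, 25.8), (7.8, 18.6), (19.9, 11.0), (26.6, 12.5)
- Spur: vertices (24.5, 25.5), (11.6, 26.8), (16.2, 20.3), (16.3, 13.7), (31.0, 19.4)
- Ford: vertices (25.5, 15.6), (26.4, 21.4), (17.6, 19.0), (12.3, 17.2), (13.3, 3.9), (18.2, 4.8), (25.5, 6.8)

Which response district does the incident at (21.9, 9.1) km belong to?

Ford

Cast a ray rightward from (21.9, 9.1). For each polygon, the edges (by vertex number in listed order) whose endpoints lie on opposite sides of y = 9.1, where each meets that height, and whether that is right or left of the point:
Terrace: no edge straddles that height → 0 crossings.
Gulch: no edge straddles that height → 0 crossings.
Spur: no edge straddles that height → 0 crossings.
Ford: 4–5 at x≈12.91 (left), 7–1 at x≈25.50 (right) → 1 crossing.
Only Ford has an odd count, so the point is inside Ford.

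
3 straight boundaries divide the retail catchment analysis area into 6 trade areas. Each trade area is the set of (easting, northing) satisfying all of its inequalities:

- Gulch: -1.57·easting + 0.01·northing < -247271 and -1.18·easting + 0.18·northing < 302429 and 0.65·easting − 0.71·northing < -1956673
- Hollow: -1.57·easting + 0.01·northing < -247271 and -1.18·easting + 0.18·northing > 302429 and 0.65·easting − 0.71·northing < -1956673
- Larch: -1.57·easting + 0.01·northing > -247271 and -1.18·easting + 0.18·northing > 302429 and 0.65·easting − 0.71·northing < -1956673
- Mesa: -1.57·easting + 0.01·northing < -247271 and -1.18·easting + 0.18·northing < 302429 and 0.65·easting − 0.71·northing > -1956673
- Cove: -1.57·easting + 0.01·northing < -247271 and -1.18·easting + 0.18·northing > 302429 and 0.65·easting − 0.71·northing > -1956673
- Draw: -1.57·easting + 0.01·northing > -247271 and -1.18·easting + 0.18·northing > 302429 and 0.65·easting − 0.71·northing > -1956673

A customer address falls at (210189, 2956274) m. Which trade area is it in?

Gulch

-1.57·210189 + 0.01·2956274 = -300433.990, which is < -247271
-1.18·210189 + 0.18·2956274 = 284106.300, which is < 302429
0.65·210189 − 0.71·2956274 = -1962331.690, which is < -1956673
This sign pattern matches Gulch.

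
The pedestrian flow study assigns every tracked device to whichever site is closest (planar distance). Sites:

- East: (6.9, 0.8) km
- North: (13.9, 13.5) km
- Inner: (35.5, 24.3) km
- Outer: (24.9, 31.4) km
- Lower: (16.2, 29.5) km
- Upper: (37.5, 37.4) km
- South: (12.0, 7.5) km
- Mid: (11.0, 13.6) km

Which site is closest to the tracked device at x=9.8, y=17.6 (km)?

Squared distances to each site:
East: 290.650; North: 33.620; Inner: 705.380; Outer: 418.450; Lower: 182.570; Upper: 1159.330; South: 106.850; Mid: 17.440.
Minimum at Mid.

Mid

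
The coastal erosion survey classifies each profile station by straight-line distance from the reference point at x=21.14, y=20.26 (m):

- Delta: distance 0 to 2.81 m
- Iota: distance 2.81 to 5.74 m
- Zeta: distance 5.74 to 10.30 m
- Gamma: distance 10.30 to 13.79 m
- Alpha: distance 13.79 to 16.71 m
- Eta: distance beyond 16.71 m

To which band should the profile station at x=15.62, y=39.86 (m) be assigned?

Eta

Distance = √((15.62−21.14)² + (39.86−20.26)²) = √(30.470 + 384.160) = 20.362 m.
16.71 ≤ 20.362 < ∞ → Eta.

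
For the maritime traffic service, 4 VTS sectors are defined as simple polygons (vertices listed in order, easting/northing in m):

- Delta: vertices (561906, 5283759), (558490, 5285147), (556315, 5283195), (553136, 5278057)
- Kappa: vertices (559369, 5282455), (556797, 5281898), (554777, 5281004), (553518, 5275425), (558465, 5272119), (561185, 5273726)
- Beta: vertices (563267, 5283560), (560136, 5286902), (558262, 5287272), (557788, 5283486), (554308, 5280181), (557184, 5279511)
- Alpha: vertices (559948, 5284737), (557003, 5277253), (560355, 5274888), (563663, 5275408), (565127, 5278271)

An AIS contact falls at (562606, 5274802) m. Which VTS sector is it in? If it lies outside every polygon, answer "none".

none

Cast a ray rightward from (562606, 5274802). For each polygon, the edges (by vertex number in listed order) whose endpoints lie on opposite sides of northing = 5274802, where each meets that height, and whether that is right or left of the point:
Delta: no edge straddles that height → 0 crossings.
Kappa: 4–5 at easting≈554450.2 (left), 6–1 at easting≈560961.1 (left) → 0 crossings.
Beta: no edge straddles that height → 0 crossings.
Alpha: no edge straddles that height → 0 crossings.
All counts are even, so the point lies outside every listed polygon.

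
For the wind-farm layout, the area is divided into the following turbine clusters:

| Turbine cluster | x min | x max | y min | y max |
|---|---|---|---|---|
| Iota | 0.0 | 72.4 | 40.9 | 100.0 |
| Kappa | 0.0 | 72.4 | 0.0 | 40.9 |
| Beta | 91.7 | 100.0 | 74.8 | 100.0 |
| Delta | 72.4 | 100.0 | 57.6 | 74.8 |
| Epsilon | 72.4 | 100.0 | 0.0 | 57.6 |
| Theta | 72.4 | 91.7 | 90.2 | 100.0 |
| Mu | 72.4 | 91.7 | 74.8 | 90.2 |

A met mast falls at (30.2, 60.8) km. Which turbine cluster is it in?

Iota

The point has x = 30.2 and y = 60.8.
Only Iota satisfies 0.0 ≤ x ≤ 72.4 and 40.9 ≤ y ≤ 100.0.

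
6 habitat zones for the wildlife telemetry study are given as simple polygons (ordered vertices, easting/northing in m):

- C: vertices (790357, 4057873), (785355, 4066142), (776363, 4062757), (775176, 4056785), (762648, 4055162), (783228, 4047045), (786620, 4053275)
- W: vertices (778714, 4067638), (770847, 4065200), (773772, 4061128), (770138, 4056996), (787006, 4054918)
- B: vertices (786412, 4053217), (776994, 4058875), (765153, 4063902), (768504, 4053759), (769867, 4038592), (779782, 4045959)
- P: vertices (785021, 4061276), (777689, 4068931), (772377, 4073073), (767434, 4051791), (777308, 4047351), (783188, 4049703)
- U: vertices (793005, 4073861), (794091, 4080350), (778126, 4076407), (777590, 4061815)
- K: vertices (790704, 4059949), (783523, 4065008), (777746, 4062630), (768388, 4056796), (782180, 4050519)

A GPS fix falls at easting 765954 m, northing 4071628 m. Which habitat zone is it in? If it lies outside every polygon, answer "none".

none

Cast a ray rightward from (765954, 4071628). For each polygon, the edges (by vertex number in listed order) whose endpoints lie on opposite sides of northing = 4071628, where each meets that height, and whether that is right or left of the point:
C: no edge straddles that height → 0 crossings.
W: no edge straddles that height → 0 crossings.
B: no edge straddles that height → 0 crossings.
P: 2–3 at easting≈774230.2 (right), 3–4 at easting≈772041.4 (right) → 2 crossings.
U: 3–4 at easting≈777950.5 (right), 4–1 at easting≈790147.5 (right) → 2 crossings.
K: no edge straddles that height → 0 crossings.
All counts are even, so the point lies outside every listed polygon.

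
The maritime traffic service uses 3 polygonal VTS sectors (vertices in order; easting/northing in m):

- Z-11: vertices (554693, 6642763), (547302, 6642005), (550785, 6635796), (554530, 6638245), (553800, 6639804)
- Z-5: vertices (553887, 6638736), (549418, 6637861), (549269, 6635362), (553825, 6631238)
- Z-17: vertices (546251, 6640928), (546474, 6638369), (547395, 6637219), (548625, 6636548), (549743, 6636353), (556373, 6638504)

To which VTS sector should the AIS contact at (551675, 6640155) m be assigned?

Cast a ray rightward from (551675, 6640155). For each polygon, the edges (by vertex number in listed order) whose endpoints lie on opposite sides of northing = 6640155, where each meets that height, and whether that is right or left of the point:
Z-11: 2–3 at easting≈548339.8 (left), 5–1 at easting≈553905.9 (right) → 1 crossing.
Z-5: no edge straddles that height → 0 crossings.
Z-17: 1–2 at easting≈546318.4 (left), 6–1 at easting≈549478.8 (left) → 0 crossings.
Only Z-11 has an odd count, so the point is inside Z-11.

Z-11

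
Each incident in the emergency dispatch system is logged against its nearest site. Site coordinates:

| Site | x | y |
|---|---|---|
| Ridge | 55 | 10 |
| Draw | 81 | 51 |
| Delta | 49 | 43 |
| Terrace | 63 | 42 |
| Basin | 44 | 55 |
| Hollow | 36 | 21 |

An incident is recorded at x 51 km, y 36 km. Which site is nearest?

Delta

Squared distances to each site:
Ridge: 692.000; Draw: 1125.000; Delta: 53.000; Terrace: 180.000; Basin: 410.000; Hollow: 450.000.
Minimum at Delta.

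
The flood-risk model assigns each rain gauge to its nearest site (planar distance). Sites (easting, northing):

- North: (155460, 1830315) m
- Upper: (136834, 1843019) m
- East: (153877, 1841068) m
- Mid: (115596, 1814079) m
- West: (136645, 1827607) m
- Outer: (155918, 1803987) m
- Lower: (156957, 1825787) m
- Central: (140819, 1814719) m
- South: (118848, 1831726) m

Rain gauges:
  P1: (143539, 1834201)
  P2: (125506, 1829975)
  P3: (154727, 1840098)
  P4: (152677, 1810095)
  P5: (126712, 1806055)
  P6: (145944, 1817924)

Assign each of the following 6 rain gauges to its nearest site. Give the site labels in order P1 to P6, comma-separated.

West, South, East, Outer, Mid, Central

P1 → West (d²=91008072.00)
P2 → South (d²=47394965.00)
P3 → East (d²=1663400.00)
P4 → Outer (d²=47811745.00)
P5 → Mid (d²=187950032.00)
P6 → Central (d²=36537650.00)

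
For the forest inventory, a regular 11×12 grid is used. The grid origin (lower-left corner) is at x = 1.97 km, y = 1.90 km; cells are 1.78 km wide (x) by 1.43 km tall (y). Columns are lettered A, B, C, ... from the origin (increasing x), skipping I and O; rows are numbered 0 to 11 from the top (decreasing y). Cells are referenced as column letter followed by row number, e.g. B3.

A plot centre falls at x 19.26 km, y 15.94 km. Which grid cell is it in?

Column index: ⌊(19.26 − 1.97) / 1.78⌋ = ⌊9.713⌋ = 9 → column K
Row offset from origin: ⌊(15.94 − 1.90) / 1.43⌋ = ⌊9.818⌋ = 9 → row 2 (counted from top)

K2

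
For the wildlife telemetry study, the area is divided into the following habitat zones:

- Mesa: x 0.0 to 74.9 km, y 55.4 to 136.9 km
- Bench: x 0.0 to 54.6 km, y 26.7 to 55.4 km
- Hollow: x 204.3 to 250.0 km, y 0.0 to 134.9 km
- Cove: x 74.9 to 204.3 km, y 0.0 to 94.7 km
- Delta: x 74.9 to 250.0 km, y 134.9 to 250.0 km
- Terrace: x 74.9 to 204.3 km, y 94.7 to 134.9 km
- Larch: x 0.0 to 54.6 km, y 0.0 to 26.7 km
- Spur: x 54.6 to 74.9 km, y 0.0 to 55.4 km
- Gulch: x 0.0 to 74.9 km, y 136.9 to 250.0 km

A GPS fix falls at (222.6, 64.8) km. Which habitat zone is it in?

The point has x = 222.6 and y = 64.8.
Only Hollow satisfies 204.3 ≤ x ≤ 250.0 and 0.0 ≤ y ≤ 134.9.

Hollow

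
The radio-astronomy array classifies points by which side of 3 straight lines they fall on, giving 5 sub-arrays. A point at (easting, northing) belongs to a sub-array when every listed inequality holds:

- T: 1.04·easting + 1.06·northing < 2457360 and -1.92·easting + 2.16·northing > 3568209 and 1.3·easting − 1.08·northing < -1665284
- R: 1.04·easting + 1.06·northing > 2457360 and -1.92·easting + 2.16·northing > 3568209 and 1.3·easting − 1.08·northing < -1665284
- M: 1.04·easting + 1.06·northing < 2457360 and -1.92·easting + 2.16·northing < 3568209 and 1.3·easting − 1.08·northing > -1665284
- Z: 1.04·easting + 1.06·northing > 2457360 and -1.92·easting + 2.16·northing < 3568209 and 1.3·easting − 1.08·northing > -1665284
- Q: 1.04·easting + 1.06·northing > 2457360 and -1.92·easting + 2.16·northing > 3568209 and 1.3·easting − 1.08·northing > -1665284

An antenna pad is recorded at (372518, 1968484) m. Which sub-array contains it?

1.04·372518 + 1.06·1968484 = 2474011.760, which is > 2457360
-1.92·372518 + 2.16·1968484 = 3536690.880, which is < 3568209
1.3·372518 − 1.08·1968484 = -1641689.320, which is > -1665284
This sign pattern matches Z.

Z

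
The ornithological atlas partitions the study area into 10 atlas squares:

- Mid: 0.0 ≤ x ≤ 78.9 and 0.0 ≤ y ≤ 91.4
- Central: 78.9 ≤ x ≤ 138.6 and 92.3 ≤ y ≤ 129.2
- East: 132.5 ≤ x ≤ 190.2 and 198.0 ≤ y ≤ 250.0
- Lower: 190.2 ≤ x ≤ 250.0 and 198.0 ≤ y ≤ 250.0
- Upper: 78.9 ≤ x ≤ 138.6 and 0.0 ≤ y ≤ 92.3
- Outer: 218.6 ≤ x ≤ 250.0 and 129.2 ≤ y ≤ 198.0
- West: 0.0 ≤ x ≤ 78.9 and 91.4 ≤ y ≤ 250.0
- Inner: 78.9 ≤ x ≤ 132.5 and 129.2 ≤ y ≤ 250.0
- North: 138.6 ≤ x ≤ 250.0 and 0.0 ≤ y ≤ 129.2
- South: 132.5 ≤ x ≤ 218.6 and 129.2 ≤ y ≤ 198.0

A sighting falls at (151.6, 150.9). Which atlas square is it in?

The point has x = 151.6 and y = 150.9.
Only South satisfies 132.5 ≤ x ≤ 218.6 and 129.2 ≤ y ≤ 198.0.

South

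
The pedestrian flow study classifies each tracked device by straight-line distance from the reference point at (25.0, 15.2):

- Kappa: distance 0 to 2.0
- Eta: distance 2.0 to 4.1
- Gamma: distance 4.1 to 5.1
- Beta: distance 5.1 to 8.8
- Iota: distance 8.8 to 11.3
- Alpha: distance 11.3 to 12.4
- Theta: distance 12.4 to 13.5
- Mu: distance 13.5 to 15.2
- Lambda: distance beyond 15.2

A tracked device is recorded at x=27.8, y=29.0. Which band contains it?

Distance = √((27.8−25.0)² + (29.0−15.2)²) = √(7.840 + 190.440) = 14.081.
13.5 ≤ 14.081 < 15.2 → Mu.

Mu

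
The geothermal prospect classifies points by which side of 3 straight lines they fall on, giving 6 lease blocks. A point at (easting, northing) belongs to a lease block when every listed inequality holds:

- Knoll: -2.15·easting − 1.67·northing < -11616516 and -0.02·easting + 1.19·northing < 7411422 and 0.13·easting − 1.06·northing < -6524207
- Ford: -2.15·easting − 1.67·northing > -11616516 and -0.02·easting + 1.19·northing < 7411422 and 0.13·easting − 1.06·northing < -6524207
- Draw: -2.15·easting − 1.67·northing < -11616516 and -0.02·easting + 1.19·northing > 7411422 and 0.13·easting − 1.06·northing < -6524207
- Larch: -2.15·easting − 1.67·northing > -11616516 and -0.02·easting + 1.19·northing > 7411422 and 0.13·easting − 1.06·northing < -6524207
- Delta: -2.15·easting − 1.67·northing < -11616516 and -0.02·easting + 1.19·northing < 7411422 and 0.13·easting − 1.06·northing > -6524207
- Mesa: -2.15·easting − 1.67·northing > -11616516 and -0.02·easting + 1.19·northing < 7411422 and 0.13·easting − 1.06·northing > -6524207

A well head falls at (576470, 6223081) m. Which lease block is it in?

-2.15·576470 − 1.67·6223081 = -11631955.770, which is < -11616516
-0.02·576470 + 1.19·6223081 = 7393936.990, which is < 7411422
0.13·576470 − 1.06·6223081 = -6521524.760, which is > -6524207
This sign pattern matches Delta.

Delta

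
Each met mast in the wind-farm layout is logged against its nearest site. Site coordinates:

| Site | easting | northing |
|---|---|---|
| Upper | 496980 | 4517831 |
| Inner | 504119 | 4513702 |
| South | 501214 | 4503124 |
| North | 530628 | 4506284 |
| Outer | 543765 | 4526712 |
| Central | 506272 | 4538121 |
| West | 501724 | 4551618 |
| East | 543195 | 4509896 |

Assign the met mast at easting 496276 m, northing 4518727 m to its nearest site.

Upper

Squared distances to each site:
Upper: 1298432.000; Inner: 86763274.000; South: 267837453.000; North: 1334888153.000; Outer: 2318965346.000; Central: 476047252.000; West: 1111498585.000; East: 2279379122.000.
Minimum at Upper.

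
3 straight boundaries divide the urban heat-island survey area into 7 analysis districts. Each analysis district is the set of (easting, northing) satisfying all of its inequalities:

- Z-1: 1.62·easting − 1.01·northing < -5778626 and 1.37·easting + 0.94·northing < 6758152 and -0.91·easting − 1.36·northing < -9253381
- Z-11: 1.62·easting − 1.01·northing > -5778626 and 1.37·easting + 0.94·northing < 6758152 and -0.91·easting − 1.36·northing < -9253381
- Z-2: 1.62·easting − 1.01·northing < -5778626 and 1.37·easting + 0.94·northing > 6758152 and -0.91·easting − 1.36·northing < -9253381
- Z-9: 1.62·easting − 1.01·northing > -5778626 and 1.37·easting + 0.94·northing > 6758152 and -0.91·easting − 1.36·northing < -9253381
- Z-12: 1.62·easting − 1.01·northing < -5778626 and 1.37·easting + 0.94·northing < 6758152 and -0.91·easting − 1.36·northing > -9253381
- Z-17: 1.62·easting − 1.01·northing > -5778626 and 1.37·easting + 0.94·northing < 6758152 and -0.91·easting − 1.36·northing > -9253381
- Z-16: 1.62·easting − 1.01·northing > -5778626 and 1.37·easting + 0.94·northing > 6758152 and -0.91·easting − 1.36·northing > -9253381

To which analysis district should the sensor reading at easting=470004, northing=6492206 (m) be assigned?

Z-1

1.62·470004 − 1.01·6492206 = -5795721.580, which is < -5778626
1.37·470004 + 0.94·6492206 = 6746579.120, which is < 6758152
-0.91·470004 − 1.36·6492206 = -9257103.800, which is < -9253381
This sign pattern matches Z-1.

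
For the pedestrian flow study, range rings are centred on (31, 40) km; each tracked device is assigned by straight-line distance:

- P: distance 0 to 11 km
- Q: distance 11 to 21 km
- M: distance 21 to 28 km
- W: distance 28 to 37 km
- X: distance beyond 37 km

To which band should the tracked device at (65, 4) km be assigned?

X

Distance = √((65−31)² + (4−40)²) = √(1156.000 + 1296.000) = 49.518 km.
37 ≤ 49.518 < ∞ → X.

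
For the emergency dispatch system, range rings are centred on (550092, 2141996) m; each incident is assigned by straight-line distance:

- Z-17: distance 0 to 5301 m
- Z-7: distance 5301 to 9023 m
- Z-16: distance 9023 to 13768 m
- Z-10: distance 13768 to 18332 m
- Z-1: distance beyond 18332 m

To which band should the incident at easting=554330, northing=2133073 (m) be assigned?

Distance = √((554330−550092)² + (2133073−2141996)²) = √(17960644.000 + 79619929.000) = 9878.288 m.
9023 ≤ 9878.288 < 13768 → Z-16.

Z-16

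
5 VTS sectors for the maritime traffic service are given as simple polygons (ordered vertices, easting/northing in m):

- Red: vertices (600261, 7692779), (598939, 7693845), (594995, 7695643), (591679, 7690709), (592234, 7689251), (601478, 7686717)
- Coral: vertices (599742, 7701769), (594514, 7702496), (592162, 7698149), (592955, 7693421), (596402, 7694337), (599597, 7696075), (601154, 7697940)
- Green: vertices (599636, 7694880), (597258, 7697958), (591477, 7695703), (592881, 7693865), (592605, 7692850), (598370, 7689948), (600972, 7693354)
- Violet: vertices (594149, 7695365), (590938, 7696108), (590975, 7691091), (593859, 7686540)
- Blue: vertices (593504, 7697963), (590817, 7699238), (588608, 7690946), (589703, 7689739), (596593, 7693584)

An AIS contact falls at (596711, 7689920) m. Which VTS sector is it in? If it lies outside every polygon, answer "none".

Red

Cast a ray rightward from (596711, 7689920). For each polygon, the edges (by vertex number in listed order) whose endpoints lie on opposite sides of northing = 7689920, where each meets that height, and whether that is right or left of the point:
Red: 4–5 at easting≈591979.3 (left), 6–1 at easting≈600835.0 (right) → 1 crossing.
Coral: no edge straddles that height → 0 crossings.
Green: no edge straddles that height → 0 crossings.
Violet: 3–4 at easting≈591717.1 (left), 4–1 at easting≈593970.1 (left) → 0 crossings.
Blue: 3–4 at easting≈589538.8 (left), 4–5 at easting≈590027.3 (left) → 0 crossings.
Only Red has an odd count, so the point is inside Red.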